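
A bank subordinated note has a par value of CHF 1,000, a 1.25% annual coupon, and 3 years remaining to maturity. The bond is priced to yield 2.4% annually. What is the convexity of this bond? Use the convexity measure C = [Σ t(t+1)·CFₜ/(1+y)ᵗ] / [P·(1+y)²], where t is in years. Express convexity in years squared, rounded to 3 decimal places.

11.253

With y = 0.024:
  t   CF        PV=CF/(1+0.024)^t    t·PV        t(t+1)·PV
  1        12.50        12.2070        12.2070          24.4141
  2        12.50        11.9209        23.8419          71.5256
  3     1,012.50       942.9641     2,828.8923      11,315.5693
  Σ                    967.0921     2,864.9412      11,411.5089
P = 967.0921.
Convexity = Σ t(t+1)·PV / [P·(1+y)²] = 11,411.5089 / (967.0921 × 1.048576) = 11.25318.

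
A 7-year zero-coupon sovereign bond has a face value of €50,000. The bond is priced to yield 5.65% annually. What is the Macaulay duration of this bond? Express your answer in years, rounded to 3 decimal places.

A zero-coupon bond has a single cash flow at maturity, so its Macaulay duration equals its maturity: 7 years.

7.000 years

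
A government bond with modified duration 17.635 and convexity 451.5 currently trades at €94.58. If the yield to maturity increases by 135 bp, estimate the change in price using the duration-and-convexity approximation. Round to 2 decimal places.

Duration effect: -D_mod·Δy = -17.635 × (+0.0135) = -0.2380725
Convexity effect: ½·C·(Δy)² = 0.5 × 451.5 × (0.0135)² = +0.0411429375
ΔP/P ≈ -0.2380725 + 0.0411429375 = -0.1969295625
ΔP ≈ 94.58 × (-0.1969295625) = -18.62559802125.

-€18.63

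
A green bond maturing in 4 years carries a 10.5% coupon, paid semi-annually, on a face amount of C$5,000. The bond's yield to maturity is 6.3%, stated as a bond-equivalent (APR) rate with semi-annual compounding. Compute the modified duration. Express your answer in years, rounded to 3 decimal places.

Periodic yield y = 0.0315. First find Macaulay duration:
  t   CF        PV=CF/(1+0.0315)^t    t·PV
  1       262.50       254.4838       254.4838
  2       262.50       246.7123       493.4246
  3       262.50       239.1782       717.5346
  4       262.50       231.8742       927.4967
  5       262.50       224.7932     1,123.9659
  6       262.50       217.9284     1,307.5707
  7       262.50       211.2733     1,478.9133
  8     5,262.50     4,106.1825    32,849.4602
  Σ                  5,732.4260    39,152.8498
P = 5,732.4260; Macaulay duration = 39,152.8498 / 5,732.4260 = 6.83007 half-year periods = 3.41503 years.
Modified duration = D_Mac / (1 + y) = 3.41503 / 1.0315 = 3.31074 years.

3.311 years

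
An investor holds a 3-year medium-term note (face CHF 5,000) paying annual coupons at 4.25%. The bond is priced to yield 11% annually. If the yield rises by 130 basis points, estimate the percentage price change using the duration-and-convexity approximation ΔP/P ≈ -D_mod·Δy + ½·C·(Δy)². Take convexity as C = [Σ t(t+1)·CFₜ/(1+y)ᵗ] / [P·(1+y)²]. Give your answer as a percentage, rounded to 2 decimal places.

-3.28%

With y = 0.11:
  t   CF        PV=CF/(1+0.11)^t    t·PV        t(t+1)·PV
  1       212.50       191.4414       191.4414         382.8829
  2       212.50       172.4698       344.9395       1,034.8186
  3     5,212.50     3,811.3351    11,434.0052      45,736.0209
  Σ                  4,175.2463    11,970.3862      47,153.7224
P = 4,175.2463; D_Mac = 2.86699 yrs; D_mod = 2.58287 yrs; C = 9.16617.
Duration effect: -2.58287 × (+0.013) = -0.033577
Convexity effect: 0.5 × 9.16617 × (0.013)² = +0.0007745
ΔP/P ≈ -0.033577 + 0.0007745 = -0.032803 = -3.2803%.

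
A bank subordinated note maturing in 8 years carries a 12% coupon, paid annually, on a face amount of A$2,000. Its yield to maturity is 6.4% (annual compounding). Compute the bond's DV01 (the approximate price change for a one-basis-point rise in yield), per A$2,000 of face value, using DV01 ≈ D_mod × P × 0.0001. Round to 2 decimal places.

Periodic yield y = 0.064.
  t   CF        PV=CF/(1+0.064)^t    t·PV
  1       240.00       225.5639       225.5639
  2       240.00       211.9962       423.9923
  3       240.00       199.2445       597.7335
  4       240.00       187.2599       749.0395
  5       240.00       175.9961       879.9806
  6       240.00       165.4099       992.4593
  7       240.00       155.4604     1,088.2230
  8     2,240.00     1,363.6879    10,909.5034
  Σ                  2,684.6188    15,866.4956
P = 2,684.6188; D_Mac = 5.91015 yrs; D_mod = 5.55465 yrs.
DV01 ≈ 5.55465 × 2,684.6188 × 0.0001 = 1.491212.

A$1.49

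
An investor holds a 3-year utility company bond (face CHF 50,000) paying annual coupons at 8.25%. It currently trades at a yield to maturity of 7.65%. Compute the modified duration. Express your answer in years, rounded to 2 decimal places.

Periodic yield y = 0.0765. First find Macaulay duration:
  t   CF        PV=CF/(1+0.0765)^t    t·PV
  1     4,125.00     3,831.8625     3,831.8625
  2     4,125.00     3,559.5564     7,119.1129
  3    54,125.00    43,386.6189   130,159.8566
  Σ                 50,778.0378   141,110.8321
P = 50,778.0378; Macaulay duration = 141,110.8321 / 50,778.0378 = 2.77897 years.
Modified duration = D_Mac / (1 + y) = 2.77897 / 1.0765 = 2.58149 years.

2.58 years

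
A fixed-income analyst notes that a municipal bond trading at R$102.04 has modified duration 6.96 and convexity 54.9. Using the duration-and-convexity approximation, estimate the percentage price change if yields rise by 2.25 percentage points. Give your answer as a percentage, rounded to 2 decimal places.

-14.27%

Duration effect: -D_mod·Δy = -6.96 × (+0.0225) = -0.156600
Convexity effect: ½·C·(Δy)² = 0.5 × 54.9 × (0.0225)² = +0.0138965625
ΔP/P ≈ -0.156600 + 0.0138965625 = -0.1427034375
= -14.27034375%.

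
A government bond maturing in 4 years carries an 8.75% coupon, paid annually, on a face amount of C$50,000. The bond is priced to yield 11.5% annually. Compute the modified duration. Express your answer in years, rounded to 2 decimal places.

3.16 years

Periodic yield y = 0.115. First find Macaulay duration:
  t   CF        PV=CF/(1+0.115)^t    t·PV
  1     4,375.00     3,923.7668     3,923.7668
  2     4,375.00     3,519.0734     7,038.1468
  3     4,375.00     3,156.1196     9,468.3589
  4    54,375.00    35,180.3212   140,721.2848
  Σ                 45,779.2810   161,151.5573
P = 45,779.2810; Macaulay duration = 161,151.5573 / 45,779.2810 = 3.52019 years.
Modified duration = D_Mac / (1 + y) = 3.52019 / 1.115 = 3.15712 years.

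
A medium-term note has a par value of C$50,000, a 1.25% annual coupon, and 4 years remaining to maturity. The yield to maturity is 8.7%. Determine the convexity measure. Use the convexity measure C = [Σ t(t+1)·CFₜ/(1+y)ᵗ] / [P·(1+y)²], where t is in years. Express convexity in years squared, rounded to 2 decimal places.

With y = 0.087:
  t   CF        PV=CF/(1+0.087)^t    t·PV        t(t+1)·PV
  1       625.00       574.9770       574.9770       1,149.9540
  2       625.00       528.9577     1,057.9154       3,173.7461
  3       625.00       486.6216     1,459.8648       5,839.4592
  4    50,625.00    36,261.5914   145,046.3656     725,231.8279
  Σ                 37,852.1477   148,139.1228     735,394.9873
P = 37,852.1477.
Convexity = Σ t(t+1)·PV / [P·(1+y)²] = 735,394.9873 / (37,852.1477 × 1.181569) = 16.44262.

16.44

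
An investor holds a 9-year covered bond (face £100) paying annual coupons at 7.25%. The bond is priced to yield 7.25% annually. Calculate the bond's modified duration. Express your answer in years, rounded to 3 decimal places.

Periodic yield y = 0.0725. First find Macaulay duration:
  t   CF        PV=CF/(1+0.0725)^t    t·PV
  1         7.25         6.7599         6.7599
  2         7.25         6.3029        12.6059
  3         7.25         5.8769        17.6306
  4         7.25         5.4796        21.9184
  5         7.25         5.1092        25.5459
  6         7.25         4.7638        28.5828
  7         7.25         4.4418        31.0924
  8         7.25         4.1415        33.1321
  9       107.25        57.1244       514.1195
  Σ                    100.0000       691.3877
P = 100.0000; Macaulay duration = 691.3877 / 100.0000 = 6.91388 years.
Modified duration = D_Mac / (1 + y) = 6.91388 / 1.0725 = 6.44651 years.

6.447 years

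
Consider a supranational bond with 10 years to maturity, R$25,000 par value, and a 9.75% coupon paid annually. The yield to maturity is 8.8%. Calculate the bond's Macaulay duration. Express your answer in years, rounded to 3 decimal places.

Periodic yield y = 0.088. Discount each cash flow and weight by its year:
  t   CF        PV=CF/(1+0.088)^t    t·PV
  1     2,437.50     2,240.3493     2,240.3493
  2     2,437.50     2,059.1445     4,118.2891
  3     2,437.50     1,892.5961     5,677.7883
  4     2,437.50     1,739.5185     6,958.0739
  5     2,437.50     1,598.8221     7,994.1106
  6     2,437.50     1,469.5056     8,817.0337
  7     2,437.50     1,350.6486     9,454.5399
  8     2,437.50     1,241.4049     9,931.2393
  9     2,437.50     1,140.9972    10,268.9745
  10   27,437.50    11,804.7171   118,047.1711
  Σ                 26,537.7038   183,507.5696
Price P = Σ PV = 26,537.7038.
Macaulay duration = Σ(t·PV) / P = 183,507.5696 / 26,537.7038 = 6.91498 years.

6.915 years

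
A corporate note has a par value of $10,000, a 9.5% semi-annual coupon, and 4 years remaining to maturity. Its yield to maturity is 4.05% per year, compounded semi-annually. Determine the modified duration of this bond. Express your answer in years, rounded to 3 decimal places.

3.409 years

Periodic yield y = 0.02025. First find Macaulay duration:
  t   CF        PV=CF/(1+0.02025)^t    t·PV
  1       475.00       465.5722       465.5722
  2       475.00       456.3315       912.6629
  3       475.00       447.2742     1,341.8225
  4       475.00       438.3966     1,753.5865
  5       475.00       429.6953     2,148.4764
  6       475.00       421.1667     2,527.0000
  7       475.00       412.8073     2,889.6512
  8    10,475.00     8,922.8009    71,382.4075
  Σ                 11,994.0446    83,421.1791
P = 11,994.0446; Macaulay duration = 83,421.1791 / 11,994.0446 = 6.95522 half-year periods = 3.47761 years.
Modified duration = D_Mac / (1 + y) = 3.47761 / 1.02025 = 3.40858 years.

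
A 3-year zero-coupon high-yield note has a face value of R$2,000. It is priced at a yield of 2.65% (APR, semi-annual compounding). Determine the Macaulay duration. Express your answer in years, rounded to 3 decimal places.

A zero-coupon bond has a single cash flow at maturity, so its Macaulay duration equals its maturity: 3 years.
(Equivalently: 6 semi-annual periods ÷ 2 = 3 years.)

3.000 years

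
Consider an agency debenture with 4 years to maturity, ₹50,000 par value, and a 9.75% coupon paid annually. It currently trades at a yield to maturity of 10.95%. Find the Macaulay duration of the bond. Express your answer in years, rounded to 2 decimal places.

Periodic yield y = 0.1095. Discount each cash flow and weight by its year:
  t   CF        PV=CF/(1+0.1095)^t    t·PV
  1     4,875.00     4,393.8711     4,393.8711
  2     4,875.00     3,960.2263     7,920.4527
  3     4,875.00     3,569.3793    10,708.1379
  4    54,875.00    36,213.0669   144,852.2676
  Σ                 48,136.5436   167,874.7293
Price P = Σ PV = 48,136.5436.
Macaulay duration = Σ(t·PV) / P = 167,874.7293 / 48,136.5436 = 3.48747 years.

3.49 years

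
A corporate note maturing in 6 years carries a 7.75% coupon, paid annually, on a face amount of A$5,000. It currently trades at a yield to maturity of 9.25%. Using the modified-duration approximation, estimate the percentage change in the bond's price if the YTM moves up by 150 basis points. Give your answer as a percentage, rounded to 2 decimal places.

-6.84%

Periodic yield y = 0.0925. Modified duration first:
  t   CF        PV=CF/(1+0.0925)^t    t·PV
  1       387.50       354.6911       354.6911
  2       387.50       324.6600       649.3200
  3       387.50       297.1716       891.5149
  4       387.50       272.0107     1,088.0426
  5       387.50       248.9800     1,244.9000
  6     5,387.50     3,168.5357    19,011.2144
  Σ                  4,666.0491    23,239.6831
P = 4,666.0491; D_Mac = 4.98059 yrs; D_mod = 4.98059/(1+0.0925) = 4.55889 yrs.
ΔP/P ≈ -D_mod · Δy = -4.55889 × (+0.015) = -0.068383 = -6.8383%.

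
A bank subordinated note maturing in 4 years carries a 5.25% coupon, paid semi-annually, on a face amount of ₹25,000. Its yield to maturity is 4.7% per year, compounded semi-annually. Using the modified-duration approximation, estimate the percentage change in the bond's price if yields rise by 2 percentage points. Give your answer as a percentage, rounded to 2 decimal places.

Periodic yield y = 0.0235. Modified duration first:
  t   CF        PV=CF/(1+0.0235)^t    t·PV
  1       656.25       641.1822       641.1822
  2       656.25       626.4604     1,252.9208
  3       656.25       612.0766     1,836.2298
  4       656.25       598.0231     2,392.0922
  5       656.25       584.2922     2,921.4610
  6       656.25       570.8766     3,425.2595
  7       656.25       557.7690     3,904.3831
  8    25,656.25    21,305.4349   170,443.4788
  Σ                 25,496.1149   186,817.0075
P = 25,496.1149; D_Mac = 7.32727 half-year periods = 3.66364 yrs; D_mod = 3.66364/(1+0.0235) = 3.57952 yrs.
ΔP/P ≈ -D_mod · Δy = -3.57952 × (+0.02) = -0.071590 = -7.1590%.

-7.16%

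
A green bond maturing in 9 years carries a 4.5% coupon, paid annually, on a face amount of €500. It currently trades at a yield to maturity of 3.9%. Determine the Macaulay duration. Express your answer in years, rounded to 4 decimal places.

Periodic yield y = 0.039. Discount each cash flow and weight by its year:
  t   CF        PV=CF/(1+0.039)^t    t·PV
  1        22.50        21.6554        21.6554
  2        22.50        20.8426        41.6852
  3        22.50        20.0602        60.1807
  4        22.50        19.3072        77.2290
  5        22.50        18.5825        92.9126
  6        22.50        17.8850       107.3101
  7        22.50        17.2137       120.4957
  8        22.50        16.5675       132.5404
  9       522.50       370.2937     3,332.6436
  Σ                    522.4080     3,986.6527
Price P = Σ PV = 522.4080.
Macaulay duration = Σ(t·PV) / P = 3,986.6527 / 522.4080 = 7.63130 years.

7.6313 years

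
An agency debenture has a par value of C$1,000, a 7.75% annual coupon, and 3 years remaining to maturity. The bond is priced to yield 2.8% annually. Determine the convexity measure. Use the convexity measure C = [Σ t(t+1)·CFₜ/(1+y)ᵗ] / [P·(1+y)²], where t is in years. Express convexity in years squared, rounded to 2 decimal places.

With y = 0.028:
  t   CF        PV=CF/(1+0.028)^t    t·PV        t(t+1)·PV
  1        77.50        75.3891        75.3891         150.7782
  2        77.50        73.3357       146.6714         440.0142
  3     1,077.50       991.8316     2,975.4948      11,901.9790
  Σ                  1,140.5564     3,197.5553      12,492.7715
P = 1,140.5564.
Convexity = Σ t(t+1)·PV / [P·(1+y)²] = 12,492.7715 / (1,140.5564 × 1.056784) = 10.36468.

10.36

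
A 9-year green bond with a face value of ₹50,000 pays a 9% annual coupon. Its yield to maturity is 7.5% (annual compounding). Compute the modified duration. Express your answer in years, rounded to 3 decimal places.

Periodic yield y = 0.075. First find Macaulay duration:
  t   CF        PV=CF/(1+0.075)^t    t·PV
  1     4,500.00     4,186.0465     4,186.0465
  2     4,500.00     3,893.9968     7,787.9935
  3     4,500.00     3,622.3226    10,866.9677
  4     4,500.00     3,369.6024    13,478.4095
  5     4,500.00     3,134.5138    15,672.5692
  6     4,500.00     2,915.8268    17,494.9610
  7     4,500.00     2,712.3971    18,986.7794
  8     4,500.00     2,523.1601    20,185.2804
  9    54,500.00    28,426.2993   255,836.6935
  Σ                 54,784.1653   364,495.7007
P = 54,784.1653; Macaulay duration = 364,495.7007 / 54,784.1653 = 6.65330 years.
Modified duration = D_Mac / (1 + y) = 6.65330 / 1.075 = 6.18912 years.

6.189 years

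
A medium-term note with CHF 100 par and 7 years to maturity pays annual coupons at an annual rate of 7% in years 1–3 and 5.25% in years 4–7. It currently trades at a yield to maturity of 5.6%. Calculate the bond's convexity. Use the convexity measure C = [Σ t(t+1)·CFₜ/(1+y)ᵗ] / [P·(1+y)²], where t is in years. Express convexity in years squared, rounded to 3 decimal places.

39.374

With y = 0.056:
  t   CF        PV=CF/(1+0.056)^t    t·PV        t(t+1)·PV
  1         7.00         6.6288         6.6288          13.2576
  2         7.00         6.2773        12.5545          37.6636
  3         7.00         5.9444        17.8331          71.3325
  4         5.25         4.2219        16.8874          84.4372
  5         5.25         3.9980        19.9899         119.9392
  6         5.25         3.7860        22.7157         159.0102
  7       105.25        71.8745       503.1213       4,024.9705
  Σ                    102.7307       599.7308       4,510.6107
P = 102.7307.
Convexity = Σ t(t+1)·PV / [P·(1+y)²] = 4,510.6107 / (102.7307 × 1.115136) = 39.37380.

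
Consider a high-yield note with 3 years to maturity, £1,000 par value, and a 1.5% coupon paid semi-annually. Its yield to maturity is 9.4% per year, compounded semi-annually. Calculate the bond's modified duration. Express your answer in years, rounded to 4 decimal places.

2.8047 years

Periodic yield y = 0.047. First find Macaulay duration:
  t   CF        PV=CF/(1+0.047)^t    t·PV
  1         7.50         7.1633         7.1633
  2         7.50         6.8418        13.6835
  3         7.50         6.5346        19.6039
  4         7.50         6.2413        24.9652
  5         7.50         5.9611        29.8056
  6     1,007.50       764.8301     4,588.9805
  Σ                    797.5722     4,684.2020
P = 797.5722; Macaulay duration = 4,684.2020 / 797.5722 = 5.87308 half-year periods = 2.93654 years.
Modified duration = D_Mac / (1 + y) = 2.93654 / 1.047 = 2.80472 years.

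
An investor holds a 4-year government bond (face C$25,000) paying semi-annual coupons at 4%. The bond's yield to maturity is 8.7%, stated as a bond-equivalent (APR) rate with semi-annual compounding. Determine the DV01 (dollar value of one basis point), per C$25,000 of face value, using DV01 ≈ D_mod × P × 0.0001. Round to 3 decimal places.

Periodic yield y = 0.0435.
  t   CF        PV=CF/(1+0.0435)^t    t·PV
  1       500.00       479.1567       479.1567
  2       500.00       459.1823       918.3645
  3       500.00       440.0405     1,320.1215
  4       500.00       421.6967     1,686.7868
  5       500.00       404.1176     2,020.5879
  6       500.00       387.2713     2,323.6276
  7       500.00       371.1272     2,597.8907
  8    25,500.00    18,138.4659   145,107.7273
  Σ                 21,101.0581   156,454.2629
P = 21,101.0581; D_Mac = 7.41452 half-year periods = 3.70726 yrs; D_mod = 3.55272 yrs.
DV01 ≈ 3.55272 × 21,101.0581 × 0.0001 = 7.496611.

C$7.497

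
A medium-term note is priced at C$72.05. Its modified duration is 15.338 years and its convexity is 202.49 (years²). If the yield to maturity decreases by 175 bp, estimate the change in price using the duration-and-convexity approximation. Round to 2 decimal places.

Duration effect: -D_mod·Δy = -15.338 × (-0.0175) = +0.268415
Convexity effect: ½·C·(Δy)² = 0.5 × 202.49 × (-0.0175)² = +0.03100628125
ΔP/P ≈ +0.268415 + 0.03100628125 = +0.29942128125
ΔP ≈ 72.05 × (+0.29942128125) = +21.5733033140625.

+C$21.57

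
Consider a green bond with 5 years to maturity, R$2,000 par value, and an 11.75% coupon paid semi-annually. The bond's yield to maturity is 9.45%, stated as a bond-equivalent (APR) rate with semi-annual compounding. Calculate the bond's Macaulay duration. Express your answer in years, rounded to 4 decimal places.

Periodic yield y = 0.04725. Discount each cash flow and weight by its period:
  t   CF        PV=CF/(1+0.04725)^t    t·PV
  1       117.50       112.1986       112.1986
  2       117.50       107.1364       214.2728
  3       117.50       102.3026       306.9079
  4       117.50        97.6869       390.7477
  5       117.50        93.2795       466.3973
  6       117.50        89.0709       534.4252
  7       117.50        85.0521       595.3650
  8       117.50        81.2148       649.7180
  9       117.50        77.5505       697.9544
  10    2,117.50     1,334.5035    13,345.0354
  Σ                  2,179.9958    17,313.0222
Price P = Σ PV = 2,179.9958.
Macaulay duration = Σ(t·PV) / P = 17,313.0222 / 2,179.9958 = 7.94177 half-year periods.
In years: 7.94177 / 2 = 3.97088 years.

3.9709 years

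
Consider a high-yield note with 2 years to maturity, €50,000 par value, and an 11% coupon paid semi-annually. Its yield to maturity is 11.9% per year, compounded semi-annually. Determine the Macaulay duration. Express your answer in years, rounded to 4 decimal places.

1.8476 years

Periodic yield y = 0.0595. Discount each cash flow and weight by its period:
  t   CF        PV=CF/(1+0.0595)^t    t·PV
  1     2,750.00     2,595.5639     2,595.5639
  2     2,750.00     2,449.8008     4,899.6016
  3     2,750.00     2,312.2235     6,936.6705
  4    52,750.00    41,861.8695   167,447.4781
  Σ                 49,219.4578   181,879.3141
Price P = Σ PV = 49,219.4578.
Macaulay duration = Σ(t·PV) / P = 181,879.3141 / 49,219.4578 = 3.69527 half-year periods.
In years: 3.69527 / 2 = 1.84764 years.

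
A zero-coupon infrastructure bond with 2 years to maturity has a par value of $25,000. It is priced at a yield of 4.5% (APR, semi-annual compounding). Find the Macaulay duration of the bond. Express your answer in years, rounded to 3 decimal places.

A zero-coupon bond has a single cash flow at maturity, so its Macaulay duration equals its maturity: 2 years.
(Equivalently: 4 semi-annual periods ÷ 2 = 2 years.)

2.000 years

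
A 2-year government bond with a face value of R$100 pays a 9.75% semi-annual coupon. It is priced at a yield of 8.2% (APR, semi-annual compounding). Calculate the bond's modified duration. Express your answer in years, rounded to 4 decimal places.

Periodic yield y = 0.041. First find Macaulay duration:
  t   CF        PV=CF/(1+0.041)^t    t·PV
  1        4.875         4.6830         4.6830
  2        4.875         4.4986         8.9971
  3        4.875         4.3214        12.9641
  4      104.875        89.3036       357.2145
  Σ                    102.8066       383.8587
P = 102.8066; Macaulay duration = 383.8587 / 102.8066 = 3.73380 half-year periods = 1.86690 years.
Modified duration = D_Mac / (1 + y) = 1.86690 / 1.041 = 1.79337 years.

1.7934 years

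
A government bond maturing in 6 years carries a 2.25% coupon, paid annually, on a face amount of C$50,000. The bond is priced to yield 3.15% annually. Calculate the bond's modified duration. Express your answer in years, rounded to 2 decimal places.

Periodic yield y = 0.0315. First find Macaulay duration:
  t   CF        PV=CF/(1+0.0315)^t    t·PV
  1     1,125.00     1,090.6447     1,090.6447
  2     1,125.00     1,057.3385     2,114.6771
  3     1,125.00     1,025.0495     3,075.1484
  4     1,125.00       993.7465     3,974.9858
  5     1,125.00       963.3994     4,816.9969
  6    51,125.00    42,444.1585   254,664.9507
  Σ                 47,574.3370   269,737.4036
P = 47,574.3370; Macaulay duration = 269,737.4036 / 47,574.3370 = 5.66981 years.
Modified duration = D_Mac / (1 + y) = 5.66981 / 1.0315 = 5.49666 years.

5.50 years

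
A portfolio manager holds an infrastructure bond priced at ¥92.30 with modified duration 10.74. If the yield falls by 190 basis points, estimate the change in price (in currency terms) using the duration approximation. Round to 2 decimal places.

+¥18.83

Duration approximation: ΔP/P ≈ -D_mod · Δy = -10.74 × (-0.019) = +0.204060.
ΔP ≈ 92.30 × (+0.204060) = +18.834738.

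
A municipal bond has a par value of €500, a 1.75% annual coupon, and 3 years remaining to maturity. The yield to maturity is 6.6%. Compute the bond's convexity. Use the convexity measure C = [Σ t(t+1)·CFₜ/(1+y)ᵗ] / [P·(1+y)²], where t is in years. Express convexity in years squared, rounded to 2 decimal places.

With y = 0.066:
  t   CF        PV=CF/(1+0.066)^t    t·PV        t(t+1)·PV
  1         8.75         8.2083         8.2083          16.4165
  2         8.75         7.7001        15.4001          46.2003
  3       508.75       419.9841     1,259.9522       5,039.8087
  Σ                    435.8924     1,283.5605       5,102.4255
P = 435.8924.
Convexity = Σ t(t+1)·PV / [P·(1+y)²] = 5,102.4255 / (435.8924 × 1.136356) = 10.30109.

10.30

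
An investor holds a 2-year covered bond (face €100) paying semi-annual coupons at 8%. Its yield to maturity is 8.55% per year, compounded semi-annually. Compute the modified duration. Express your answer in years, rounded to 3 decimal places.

1.810 years

Periodic yield y = 0.04275. First find Macaulay duration:
  t   CF        PV=CF/(1+0.04275)^t    t·PV
  1         4.00         3.8360         3.8360
  2         4.00         3.6787         7.3575
  3         4.00         3.5279        10.5838
  4       104.00        87.9655       351.8621
  Σ                     99.0082       373.6394
P = 99.0082; Macaulay duration = 373.6394 / 99.0082 = 3.77382 half-year periods = 1.88691 years.
Modified duration = D_Mac / (1 + y) = 1.88691 / 1.04275 = 1.80955 years.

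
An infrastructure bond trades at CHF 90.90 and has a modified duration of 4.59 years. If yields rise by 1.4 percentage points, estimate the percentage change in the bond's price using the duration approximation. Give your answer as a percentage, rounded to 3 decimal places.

-6.426%

Duration approximation: ΔP/P ≈ -D_mod · Δy = -4.59 × (+0.014) = -0.064260.
As a percentage: -6.4260%.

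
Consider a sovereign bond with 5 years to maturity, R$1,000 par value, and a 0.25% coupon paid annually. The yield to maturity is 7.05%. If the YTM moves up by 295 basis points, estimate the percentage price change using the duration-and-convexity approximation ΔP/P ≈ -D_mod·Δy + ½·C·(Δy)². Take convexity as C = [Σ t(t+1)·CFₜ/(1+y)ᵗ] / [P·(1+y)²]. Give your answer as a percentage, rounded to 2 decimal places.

-12.57%

With y = 0.0705:
  t   CF        PV=CF/(1+0.0705)^t    t·PV        t(t+1)·PV
  1         2.50         2.3354         2.3354           4.6707
  2         2.50         2.1816         4.3631          13.0893
  3         2.50         2.0379         6.1137          24.4546
  4         2.50         1.9037         7.6147          38.0735
  5     1,002.50       713.1010     3,565.5048      21,393.0289
  Σ                    721.5594     3,585.9317      21,473.3171
P = 721.5594; D_Mac = 4.96970 yrs; D_mod = 4.64241 yrs; C = 25.96891.
Duration effect: -4.64241 × (+0.0295) = -0.136951
Convexity effect: 0.5 × 25.96891 × (0.0295)² = +0.0112997
ΔP/P ≈ -0.136951 + 0.0112997 = -0.125651 = -12.5651%.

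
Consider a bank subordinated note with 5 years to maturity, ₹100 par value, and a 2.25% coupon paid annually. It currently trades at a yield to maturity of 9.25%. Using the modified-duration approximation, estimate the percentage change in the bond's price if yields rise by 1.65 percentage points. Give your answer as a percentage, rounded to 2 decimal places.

Periodic yield y = 0.0925. Modified duration first:
  t   CF        PV=CF/(1+0.0925)^t    t·PV
  1         2.25         2.0595         2.0595
  2         2.25         1.8851         3.7702
  3         2.25         1.7255         5.1765
  4         2.25         1.5794         6.3177
  5       102.25        65.6986       328.4930
  Σ                     72.9481       345.8169
P = 72.9481; D_Mac = 4.74059 yrs; D_mod = 4.74059/(1+0.0925) = 4.33921 yrs.
ΔP/P ≈ -D_mod · Δy = -4.33921 × (+0.0165) = -0.071597 = -7.1597%.

-7.16%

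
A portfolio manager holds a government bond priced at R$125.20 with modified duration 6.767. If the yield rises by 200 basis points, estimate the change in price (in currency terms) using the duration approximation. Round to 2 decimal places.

-R$16.94

Duration approximation: ΔP/P ≈ -D_mod · Δy = -6.767 × (+0.02) = -0.135340.
ΔP ≈ 125.20 × (-0.135340) = -16.944568.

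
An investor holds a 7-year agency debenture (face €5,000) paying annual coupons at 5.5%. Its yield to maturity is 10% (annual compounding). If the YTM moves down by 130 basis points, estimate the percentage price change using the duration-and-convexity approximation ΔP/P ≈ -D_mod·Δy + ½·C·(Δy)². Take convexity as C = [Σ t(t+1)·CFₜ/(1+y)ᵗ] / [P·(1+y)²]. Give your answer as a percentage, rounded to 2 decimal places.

+7.21%

With y = 0.1:
  t   CF        PV=CF/(1+0.1)^t    t·PV        t(t+1)·PV
  1       275.00       250.0000       250.0000         500.0000
  2       275.00       227.2727       454.5455       1,363.6364
  3       275.00       206.6116       619.8347       2,479.3388
  4       275.00       187.8287       751.3148       3,756.5740
  5       275.00       170.7534       853.7668       5,122.6009
  6       275.00       155.2303       931.3820       6,519.6739
  7     5,275.00     2,706.9091    18,948.3635     151,586.9081
  Σ                  3,904.6058    22,809.2073     171,328.7321
P = 3,904.6058; D_Mac = 5.84162 yrs; D_mod = 5.31056 yrs; C = 36.26333.
Duration effect: -5.31056 × (-0.013) = +0.069037
Convexity effect: 0.5 × 36.26333 × (-0.013)² = +0.0030643
ΔP/P ≈ +0.069037 + 0.0030643 = +0.072102 = +7.2102%.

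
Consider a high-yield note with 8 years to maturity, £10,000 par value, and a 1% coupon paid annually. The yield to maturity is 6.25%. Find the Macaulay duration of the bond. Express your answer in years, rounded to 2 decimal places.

7.65 years

Periodic yield y = 0.0625. Discount each cash flow and weight by its year:
  t   CF        PV=CF/(1+0.0625)^t    t·PV
  1       100.00        94.1176        94.1176
  2       100.00        88.5813       177.1626
  3       100.00        83.3706       250.1119
  4       100.00        78.4665       313.8660
  5       100.00        73.8508       369.2541
  6       100.00        69.5067       417.0399
  7       100.00        65.4180       457.9262
  8    10,100.00     6,218.5605    49,748.4840
  Σ                  6,771.8721    51,827.9624
Price P = Σ PV = 6,771.8721.
Macaulay duration = Σ(t·PV) / P = 51,827.9624 / 6,771.8721 = 7.65342 years.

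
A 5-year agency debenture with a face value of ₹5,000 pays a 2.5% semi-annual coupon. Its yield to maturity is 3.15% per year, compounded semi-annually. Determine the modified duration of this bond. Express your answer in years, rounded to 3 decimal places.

Periodic yield y = 0.01575. First find Macaulay duration:
  t   CF        PV=CF/(1+0.01575)^t    t·PV
  1        62.50        61.5309        61.5309
  2        62.50        60.5768       121.1536
  3        62.50        59.6375       178.9125
  4        62.50        58.7128       234.8511
  5        62.50        57.8024       289.0120
  6        62.50        56.9061       341.4368
  7        62.50        56.0238       392.1663
  8        62.50        55.1551       441.2405
  9        62.50        54.2998       488.6985
  10    5,062.50     4,330.0880    43,300.8804
  Σ                  4,850.7332    45,849.8826
P = 4,850.7332; Macaulay duration = 45,849.8826 / 4,850.7332 = 9.45216 half-year periods = 4.72608 years.
Modified duration = D_Mac / (1 + y) = 4.72608 / 1.01575 = 4.65280 years.

4.653 years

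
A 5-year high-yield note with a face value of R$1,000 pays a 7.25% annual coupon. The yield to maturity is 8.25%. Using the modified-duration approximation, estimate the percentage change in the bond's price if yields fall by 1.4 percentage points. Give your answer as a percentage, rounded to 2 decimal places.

Periodic yield y = 0.0825. Modified duration first:
  t   CF        PV=CF/(1+0.0825)^t    t·PV
  1        72.50        66.9746        66.9746
  2        72.50        61.8703       123.7406
  3        72.50        57.1550       171.4650
  4        72.50        52.7991       211.1963
  5     1,072.50       721.5356     3,607.6781
  Σ                    960.3346     4,181.0546
P = 960.3346; D_Mac = 4.35375 yrs; D_mod = 4.35375/(1+0.0825) = 4.02194 yrs.
ΔP/P ≈ -D_mod · Δy = -4.02194 × (-0.014) = +0.056307 = +5.6307%.

+5.63%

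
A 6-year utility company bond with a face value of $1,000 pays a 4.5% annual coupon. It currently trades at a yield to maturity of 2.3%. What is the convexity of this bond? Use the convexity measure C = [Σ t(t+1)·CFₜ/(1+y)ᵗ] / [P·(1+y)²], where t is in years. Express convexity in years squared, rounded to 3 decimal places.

35.062

With y = 0.023:
  t   CF        PV=CF/(1+0.023)^t    t·PV        t(t+1)·PV
  1        45.00        43.9883        43.9883          87.9765
  2        45.00        42.9993        85.9986         257.9957
  3        45.00        42.0325       126.0976         504.3905
  4        45.00        41.0875       164.3501         821.7505
  5        45.00        40.1638       200.8188       1,204.9127
  6     1,045.00       911.7221     5,470.3327      38,292.3287
  Σ                  1,121.9935     6,091.5860      41,169.3547
P = 1,121.9935.
Convexity = Σ t(t+1)·PV / [P·(1+y)²] = 41,169.3547 / (1,121.9935 × 1.046529) = 35.06166.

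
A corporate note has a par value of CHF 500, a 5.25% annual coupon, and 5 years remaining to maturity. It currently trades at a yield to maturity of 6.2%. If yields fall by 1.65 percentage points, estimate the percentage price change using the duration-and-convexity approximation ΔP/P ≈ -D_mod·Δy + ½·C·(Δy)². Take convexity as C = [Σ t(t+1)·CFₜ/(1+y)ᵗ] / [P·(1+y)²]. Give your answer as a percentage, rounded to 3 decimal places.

+7.329%

With y = 0.062:
  t   CF        PV=CF/(1+0.062)^t    t·PV        t(t+1)·PV
  1        26.25        24.7175        24.7175          49.4350
  2        26.25        23.2745        46.5490         139.6470
  3        26.25        21.9157        65.7472         262.9886
  4        26.25        20.6363        82.5451         412.7254
  5       526.25       389.5557     1,947.7783      11,686.6700
  Σ                    480.0997     2,167.3371      12,551.4661
P = 480.0997; D_Mac = 4.51435 yrs; D_mod = 4.25080 yrs; C = 23.18003.
Duration effect: -4.25080 × (-0.0165) = +0.070138
Convexity effect: 0.5 × 23.18003 × (-0.0165)² = +0.0031554
ΔP/P ≈ +0.070138 + 0.0031554 = +0.073294 = +7.3294%.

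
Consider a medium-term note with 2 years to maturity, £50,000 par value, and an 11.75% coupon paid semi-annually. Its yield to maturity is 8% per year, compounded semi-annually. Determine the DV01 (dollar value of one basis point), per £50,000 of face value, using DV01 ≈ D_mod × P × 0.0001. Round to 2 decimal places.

Periodic yield y = 0.04.
  t   CF        PV=CF/(1+0.04)^t    t·PV
  1     2,937.50     2,824.5192     2,824.5192
  2     2,937.50     2,715.8839     5,431.7678
  3     2,937.50     2,611.4268     7,834.2804
  4    52,937.50    45,251.1969   181,004.7875
  Σ                 53,403.0268   197,095.3548
P = 53,403.0268; D_Mac = 3.69072 half-year periods = 1.84536 yrs; D_mod = 1.77438 yrs.
DV01 ≈ 1.77438 × 53,403.0268 × 0.0001 = 9.475738.

£9.48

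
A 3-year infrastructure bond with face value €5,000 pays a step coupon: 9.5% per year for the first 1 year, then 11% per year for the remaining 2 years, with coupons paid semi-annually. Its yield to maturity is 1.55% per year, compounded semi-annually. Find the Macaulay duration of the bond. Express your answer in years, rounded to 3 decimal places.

2.705 years

Periodic yield y = 0.00775. Discount each cash flow and weight by its period:
  t   CF        PV=CF/(1+0.00775)^t    t·PV
  1       237.50       235.6735       235.6735
  2       237.50       233.8611       467.7222
  3       275.00       268.7041       806.1123
  4       275.00       266.6376     1,066.5506
  5       275.00       264.5871     1,322.9355
  6     5,275.00     5,036.2308    30,217.3847
  Σ                  6,305.6942    34,116.3788
Price P = Σ PV = 6,305.6942.
Macaulay duration = Σ(t·PV) / P = 34,116.3788 / 6,305.6942 = 5.41041 half-year periods.
In years: 5.41041 / 2 = 2.70520 years.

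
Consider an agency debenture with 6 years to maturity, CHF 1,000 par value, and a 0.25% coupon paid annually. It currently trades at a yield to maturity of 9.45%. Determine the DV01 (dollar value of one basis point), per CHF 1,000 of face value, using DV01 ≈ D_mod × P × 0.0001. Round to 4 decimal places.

Periodic yield y = 0.0945.
  t   CF        PV=CF/(1+0.0945)^t    t·PV
  1         2.50         2.2841         2.2841
  2         2.50         2.0869         4.1739
  3         2.50         1.9067         5.7202
  4         2.50         1.7421         6.9685
  5         2.50         1.5917         7.9585
  6     1,002.50       583.1628     3,498.9766
  Σ                    592.7744     3,526.0818
P = 592.7744; D_Mac = 5.94844 yrs; D_mod = 5.43485 yrs.
DV01 ≈ 5.43485 × 592.7744 × 0.0001 = 0.322164.

CHF 0.3222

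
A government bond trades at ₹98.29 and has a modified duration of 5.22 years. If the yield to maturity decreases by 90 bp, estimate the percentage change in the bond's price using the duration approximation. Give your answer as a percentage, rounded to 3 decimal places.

Duration approximation: ΔP/P ≈ -D_mod · Δy = -5.22 × (-0.009) = +0.046980.
As a percentage: +4.6980%.

+4.698%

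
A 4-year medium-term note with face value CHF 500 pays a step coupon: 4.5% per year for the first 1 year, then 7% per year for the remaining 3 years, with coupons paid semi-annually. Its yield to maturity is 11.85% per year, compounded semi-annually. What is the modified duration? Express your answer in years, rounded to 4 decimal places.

3.3882 years

Periodic yield y = 0.05925. First find Macaulay duration:
  t   CF        PV=CF/(1+0.05925)^t    t·PV
  1        11.25        10.6207        10.6207
  2        11.25        10.0266        20.0533
  3        17.50        14.7246        44.1737
  4        17.50        13.9009        55.6038
  5        17.50        13.1234        65.6169
  6        17.50        12.3893        74.3359
  7        17.50        11.6963        81.8741
  8       517.50       326.5296     2,612.2369
  Σ                    413.0115     2,964.5153
P = 413.0115; Macaulay duration = 2,964.5153 / 413.0115 = 7.17780 half-year periods = 3.58890 years.
Modified duration = D_Mac / (1 + y) = 3.58890 / 1.05925 = 3.38815 years.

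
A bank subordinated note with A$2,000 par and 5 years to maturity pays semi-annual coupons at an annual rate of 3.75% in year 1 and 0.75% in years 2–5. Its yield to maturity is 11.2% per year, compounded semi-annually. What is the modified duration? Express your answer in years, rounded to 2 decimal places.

4.46 years

Periodic yield y = 0.056. First find Macaulay duration:
  t   CF        PV=CF/(1+0.056)^t    t·PV
  1        37.50        35.5114        35.5114
  2        37.50        33.6282        67.2564
  3         7.50         6.3690        19.1069
  4         7.50         6.0312        24.1249
  5         7.50         5.7114        28.5569
  6         7.50         5.4085        32.4511
  7         7.50         5.1217        35.8519
  8         7.50         4.8501        38.8007
  9         7.50         4.5929        41.3360
  10    2,007.50     1,164.1699    11,641.6992
  Σ                  1,271.3942    11,964.6953
P = 1,271.3942; Macaulay duration = 11,964.6953 / 1,271.3942 = 9.41069 half-year periods = 4.70534 years.
Modified duration = D_Mac / (1 + y) = 4.70534 / 1.056 = 4.45582 years.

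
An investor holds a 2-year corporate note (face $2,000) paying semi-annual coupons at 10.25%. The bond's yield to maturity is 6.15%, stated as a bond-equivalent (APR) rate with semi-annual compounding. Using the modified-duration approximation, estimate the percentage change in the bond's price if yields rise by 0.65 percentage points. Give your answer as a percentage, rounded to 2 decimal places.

Periodic yield y = 0.03075. Modified duration first:
  t   CF        PV=CF/(1+0.03075)^t    t·PV
  1       102.50        99.4422        99.4422
  2       102.50        96.4755       192.9511
  3       102.50        93.5974       280.7922
  4     2,102.50     1,862.6130     7,450.4520
  Σ                  2,152.1281     8,023.6375
P = 2,152.1281; D_Mac = 3.72823 half-year periods = 1.86412 yrs; D_mod = 1.86412/(1+0.03075) = 1.80851 yrs.
ΔP/P ≈ -D_mod · Δy = -1.80851 × (+0.0065) = -0.011755 = -1.1755%.

-1.18%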